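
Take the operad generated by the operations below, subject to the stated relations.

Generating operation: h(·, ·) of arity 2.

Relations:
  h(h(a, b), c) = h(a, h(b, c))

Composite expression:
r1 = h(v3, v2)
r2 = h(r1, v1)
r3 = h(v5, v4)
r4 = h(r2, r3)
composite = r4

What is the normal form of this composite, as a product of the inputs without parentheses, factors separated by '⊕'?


v3 ⊕ v2 ⊕ v1 ⊕ v5 ⊕ v4

All parenthesizations of h agree; list the v-inputs left to right.
h(v3, v2) unparenthesizes to v3 ⊕ v2
h(h(v3, v2), v1) unparenthesizes to v3 ⊕ v2 ⊕ v1
h(v5, v4) unparenthesizes to v5 ⊕ v4
h(h(h(v3, v2), v1), h(v5, v4)) unparenthesizes to v3 ⊕ v2 ⊕ v1 ⊕ v5 ⊕ v4


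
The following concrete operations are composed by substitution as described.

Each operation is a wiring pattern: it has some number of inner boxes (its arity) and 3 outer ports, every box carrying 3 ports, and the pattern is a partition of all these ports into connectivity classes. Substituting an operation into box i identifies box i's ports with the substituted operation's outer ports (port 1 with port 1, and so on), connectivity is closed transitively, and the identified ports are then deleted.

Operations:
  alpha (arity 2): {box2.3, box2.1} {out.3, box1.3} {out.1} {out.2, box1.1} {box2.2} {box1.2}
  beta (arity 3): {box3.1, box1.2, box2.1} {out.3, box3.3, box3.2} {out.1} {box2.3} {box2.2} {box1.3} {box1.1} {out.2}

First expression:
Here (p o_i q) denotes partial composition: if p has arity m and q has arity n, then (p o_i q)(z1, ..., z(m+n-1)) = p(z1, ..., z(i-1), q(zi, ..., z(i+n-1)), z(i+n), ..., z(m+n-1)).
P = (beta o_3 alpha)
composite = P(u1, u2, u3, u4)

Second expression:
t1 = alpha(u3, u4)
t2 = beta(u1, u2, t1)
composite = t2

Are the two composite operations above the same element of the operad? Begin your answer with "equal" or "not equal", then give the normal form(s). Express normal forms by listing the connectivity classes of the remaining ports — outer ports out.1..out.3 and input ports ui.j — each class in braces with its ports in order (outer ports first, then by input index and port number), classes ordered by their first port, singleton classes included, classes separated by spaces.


The first expression, normalized: {out.1} {out.2} {out.3, u3.1, u3.3} {u1.1} {u1.2, u2.1} {u1.3} {u2.2} {u2.3} {u3.2} {u4.1, u4.3} {u4.2}
The second expression, normalized: {out.1} {out.2} {out.3, u3.1, u3.3} {u1.1} {u1.2, u2.1} {u1.3} {u2.2} {u2.3} {u3.2} {u4.1, u4.3} {u4.2}
The normal forms match — equal.

equal; the common form is {out.1} {out.2} {out.3, u3.1, u3.3} {u1.1} {u1.2, u2.1} {u1.3} {u2.2} {u2.3} {u3.2} {u4.1, u4.3} {u4.2}


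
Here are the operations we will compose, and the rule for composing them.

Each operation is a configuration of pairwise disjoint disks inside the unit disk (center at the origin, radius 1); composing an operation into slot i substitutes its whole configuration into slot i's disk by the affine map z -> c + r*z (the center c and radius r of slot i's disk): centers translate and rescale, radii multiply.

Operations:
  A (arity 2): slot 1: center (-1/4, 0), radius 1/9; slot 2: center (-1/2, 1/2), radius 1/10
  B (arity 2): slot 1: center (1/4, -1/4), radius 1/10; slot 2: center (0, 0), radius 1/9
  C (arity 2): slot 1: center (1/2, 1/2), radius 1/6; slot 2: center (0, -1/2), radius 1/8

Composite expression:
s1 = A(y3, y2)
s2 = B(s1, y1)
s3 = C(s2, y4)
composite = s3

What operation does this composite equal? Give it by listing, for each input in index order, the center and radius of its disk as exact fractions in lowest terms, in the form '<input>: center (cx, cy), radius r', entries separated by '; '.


y1: center (1/2, 1/2), radius 1/54; y2: center (8/15, 7/15), radius 1/600; y3: center (43/80, 11/24), radius 1/540; y4: center (0, -1/2), radius 1/8


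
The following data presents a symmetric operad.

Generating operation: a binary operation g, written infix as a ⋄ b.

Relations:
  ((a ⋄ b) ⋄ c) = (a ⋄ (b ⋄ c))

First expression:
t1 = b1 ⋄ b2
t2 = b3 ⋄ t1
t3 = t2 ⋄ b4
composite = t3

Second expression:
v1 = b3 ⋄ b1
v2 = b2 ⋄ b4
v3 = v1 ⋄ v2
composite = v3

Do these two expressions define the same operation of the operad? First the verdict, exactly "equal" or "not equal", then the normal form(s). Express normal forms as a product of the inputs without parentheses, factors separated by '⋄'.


In normal form, the first expression is b3 ⋄ b1 ⋄ b2 ⋄ b4
In normal form, the second expression is b3 ⋄ b1 ⋄ b2 ⋄ b4
Both agree, so they are equal.

equal: each reduces to b3 ⋄ b1 ⋄ b2 ⋄ b4


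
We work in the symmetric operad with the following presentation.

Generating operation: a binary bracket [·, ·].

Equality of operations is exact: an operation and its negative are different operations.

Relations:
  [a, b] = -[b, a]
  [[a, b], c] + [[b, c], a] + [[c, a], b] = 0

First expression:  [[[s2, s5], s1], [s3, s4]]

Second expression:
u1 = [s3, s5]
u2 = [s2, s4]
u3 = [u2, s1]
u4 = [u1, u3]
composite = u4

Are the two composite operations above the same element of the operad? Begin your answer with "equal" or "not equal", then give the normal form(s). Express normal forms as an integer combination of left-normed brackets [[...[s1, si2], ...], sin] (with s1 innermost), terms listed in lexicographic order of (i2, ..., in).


The first expression reduces to -[[[[s1, s2], s5], s3], s4] + [[[[s1, s2], s5], s4], s3] + [[[[s1, s5], s2], s3], s4] - [[[[s1, s5], s2], s4], s3]
The second expression reduces to [[[[s1, s2], s4], s3], s5] - [[[[s1, s2], s4], s5], s3] - [[[[s1, s4], s2], s3], s5] + [[[[s1, s4], s2], s5], s3]
No match — not equal.

not equal: they reduce to -[[[[s1, s2], s5], s3], s4] + [[[[s1, s2], s5], s4], s3] + [[[[s1, s5], s2], s3], s4] - [[[[s1, s5], s2], s4], s3] and [[[[s1, s2], s4], s3], s5] - [[[[s1, s2], s4], s5], s3] - [[[[s1, s4], s2], s3], s5] + [[[[s1, s4], s2], s5], s3]


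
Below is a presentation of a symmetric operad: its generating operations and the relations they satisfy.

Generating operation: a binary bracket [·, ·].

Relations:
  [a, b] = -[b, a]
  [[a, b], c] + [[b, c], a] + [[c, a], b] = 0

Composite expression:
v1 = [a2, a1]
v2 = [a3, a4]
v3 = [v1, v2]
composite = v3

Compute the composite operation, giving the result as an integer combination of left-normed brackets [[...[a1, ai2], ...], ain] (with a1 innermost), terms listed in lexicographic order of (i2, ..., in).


-[[[a1, a2], a3], a4] + [[[a1, a2], a4], a3]


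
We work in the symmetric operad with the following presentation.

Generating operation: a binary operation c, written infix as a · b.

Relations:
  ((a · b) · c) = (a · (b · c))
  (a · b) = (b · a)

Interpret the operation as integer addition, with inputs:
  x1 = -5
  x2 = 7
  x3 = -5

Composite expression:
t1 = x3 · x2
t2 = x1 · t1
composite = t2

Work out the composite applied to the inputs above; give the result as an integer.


-3

(x3 · x2) = 2
(x1 · (x3 · x2)) = -3


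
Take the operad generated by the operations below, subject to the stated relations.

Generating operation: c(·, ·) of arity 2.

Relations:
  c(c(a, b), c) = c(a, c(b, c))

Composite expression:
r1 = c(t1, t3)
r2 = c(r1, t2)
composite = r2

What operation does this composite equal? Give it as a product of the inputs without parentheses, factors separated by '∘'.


t1 ∘ t3 ∘ t2

Under associativity of c, the answer is the t's in reading order.
c(t1, t3) collapses to t1 ∘ t3
c(c(t1, t3), t2) collapses to t1 ∘ t3 ∘ t2


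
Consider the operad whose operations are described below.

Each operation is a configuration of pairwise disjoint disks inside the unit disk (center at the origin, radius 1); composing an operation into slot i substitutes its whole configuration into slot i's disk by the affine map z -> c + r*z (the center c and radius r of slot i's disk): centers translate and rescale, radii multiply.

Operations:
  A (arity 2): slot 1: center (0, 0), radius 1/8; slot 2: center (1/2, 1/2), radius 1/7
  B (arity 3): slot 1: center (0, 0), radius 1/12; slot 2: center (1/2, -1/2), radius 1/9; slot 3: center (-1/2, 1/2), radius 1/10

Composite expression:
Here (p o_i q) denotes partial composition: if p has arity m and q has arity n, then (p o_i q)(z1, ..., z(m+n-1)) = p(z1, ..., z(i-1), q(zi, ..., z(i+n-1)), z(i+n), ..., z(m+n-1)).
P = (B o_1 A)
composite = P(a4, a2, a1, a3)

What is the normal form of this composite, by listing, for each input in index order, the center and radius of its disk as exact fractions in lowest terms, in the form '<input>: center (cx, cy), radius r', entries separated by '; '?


a1: center (1/2, -1/2), radius 1/9; a2: center (1/24, 1/24), radius 1/84; a3: center (-1/2, 1/2), radius 1/10; a4: center (0, 0), radius 1/96

Affine substitution under B: radii multiply and a-centers shift.
input a4: applying the 2 nested substitutions gives center (0, 0), radius 1/96
input a2: applying the 2 nested substitutions gives center (1/24, 1/24), radius 1/84
input a1: applying the 1 nested substitution gives center (1/2, -1/2), radius 1/9
input a3: applying the 1 nested substitution gives center (-1/2, 1/2), radius 1/10


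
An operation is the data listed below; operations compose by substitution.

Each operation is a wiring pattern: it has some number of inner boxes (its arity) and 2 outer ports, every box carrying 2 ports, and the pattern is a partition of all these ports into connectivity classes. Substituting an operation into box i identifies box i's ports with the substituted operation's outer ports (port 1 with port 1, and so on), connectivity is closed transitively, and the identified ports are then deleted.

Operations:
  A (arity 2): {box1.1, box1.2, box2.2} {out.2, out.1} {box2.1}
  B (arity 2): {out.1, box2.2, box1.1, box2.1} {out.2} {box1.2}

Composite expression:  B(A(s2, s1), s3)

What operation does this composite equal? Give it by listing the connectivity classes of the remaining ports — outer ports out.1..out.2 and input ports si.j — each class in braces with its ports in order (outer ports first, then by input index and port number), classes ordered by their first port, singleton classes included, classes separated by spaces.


Treat the ports identified at B as solder joints: merge, then drop.
stage A: inputs (s2, s1), connectivity {out.1, out.2} {s1.1} {s1.2, s2.1, s2.2}, out.j its boundary
stage B: inputs (s2, s1, s3), connectivity {out.1, s3.1, s3.2} {out.2} {s1.1} {s1.2, s2.1, s2.2}, out.j its boundary

{out.1, s3.1, s3.2} {out.2} {s1.1} {s1.2, s2.1, s2.2}


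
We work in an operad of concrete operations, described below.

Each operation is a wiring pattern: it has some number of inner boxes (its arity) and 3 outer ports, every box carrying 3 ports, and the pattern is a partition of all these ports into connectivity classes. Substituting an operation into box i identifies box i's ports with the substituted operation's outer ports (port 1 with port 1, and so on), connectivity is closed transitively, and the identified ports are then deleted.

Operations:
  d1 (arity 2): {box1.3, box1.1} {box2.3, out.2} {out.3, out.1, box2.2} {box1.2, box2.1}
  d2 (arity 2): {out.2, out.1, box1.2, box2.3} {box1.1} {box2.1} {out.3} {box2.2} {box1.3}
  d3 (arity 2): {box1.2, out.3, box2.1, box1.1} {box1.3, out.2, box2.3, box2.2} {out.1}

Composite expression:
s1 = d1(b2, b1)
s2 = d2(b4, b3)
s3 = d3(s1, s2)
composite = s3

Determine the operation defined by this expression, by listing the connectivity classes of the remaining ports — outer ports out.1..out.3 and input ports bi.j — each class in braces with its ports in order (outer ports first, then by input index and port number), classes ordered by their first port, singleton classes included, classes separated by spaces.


{out.1} {out.2, out.3, b1.2, b1.3, b3.3, b4.2} {b1.1, b2.2} {b2.1, b2.3} {b3.1} {b3.2} {b4.1} {b4.3}

Substituting into d3 glues patterns; closure does the rest.
composing d1 on (b2, b1), with out.j its own outer ports: {out.1, out.3, b1.2} {out.2, b1.3} {b1.1, b2.2} {b2.1, b2.3}
composing d2 on (b4, b3), with out.j its own outer ports: {out.1, out.2, b3.3, b4.2} {out.3} {b3.1} {b3.2} {b4.1} {b4.3}
composing d3 on (b2, b1, b4, b3), with out.j its own outer ports: {out.1} {out.2, out.3, b1.2, b1.3, b3.3, b4.2} {b1.1, b2.2} {b2.1, b2.3} {b3.1} {b3.2} {b4.1} {b4.3}


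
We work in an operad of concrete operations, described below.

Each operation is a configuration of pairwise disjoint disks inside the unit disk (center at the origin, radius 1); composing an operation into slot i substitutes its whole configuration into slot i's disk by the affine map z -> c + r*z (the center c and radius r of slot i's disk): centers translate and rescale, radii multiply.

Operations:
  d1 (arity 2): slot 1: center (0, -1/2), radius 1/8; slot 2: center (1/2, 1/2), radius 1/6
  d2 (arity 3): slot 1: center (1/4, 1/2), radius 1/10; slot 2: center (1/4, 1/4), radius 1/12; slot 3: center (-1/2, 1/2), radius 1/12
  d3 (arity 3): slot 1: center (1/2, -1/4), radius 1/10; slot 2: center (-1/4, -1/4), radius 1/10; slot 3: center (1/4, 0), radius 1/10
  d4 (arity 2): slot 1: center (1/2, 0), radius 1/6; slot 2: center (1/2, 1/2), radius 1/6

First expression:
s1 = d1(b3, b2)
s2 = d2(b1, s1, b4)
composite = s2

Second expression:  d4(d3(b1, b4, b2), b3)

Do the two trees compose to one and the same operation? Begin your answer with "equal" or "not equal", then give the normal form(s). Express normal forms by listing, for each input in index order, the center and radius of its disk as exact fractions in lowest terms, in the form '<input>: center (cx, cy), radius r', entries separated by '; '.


The first composite normalizes to b1: center (1/4, 1/2), radius 1/10; b2: center (7/24, 7/24), radius 1/72; b3: center (1/4, 5/24), radius 1/96; b4: center (-1/2, 1/2), radius 1/12
The second composite normalizes to b1: center (7/12, -1/24), radius 1/60; b2: center (13/24, 0), radius 1/60; b3: center (1/2, 1/2), radius 1/6; b4: center (11/24, -1/24), radius 1/60
Different reductions; not equal.

not equal: they reduce to b1: center (1/4, 1/2), radius 1/10; b2: center (7/24, 7/24), radius 1/72; b3: center (1/4, 5/24), radius 1/96; b4: center (-1/2, 1/2), radius 1/12 and b1: center (7/12, -1/24), radius 1/60; b2: center (13/24, 0), radius 1/60; b3: center (1/2, 1/2), radius 1/6; b4: center (11/24, -1/24), radius 1/60


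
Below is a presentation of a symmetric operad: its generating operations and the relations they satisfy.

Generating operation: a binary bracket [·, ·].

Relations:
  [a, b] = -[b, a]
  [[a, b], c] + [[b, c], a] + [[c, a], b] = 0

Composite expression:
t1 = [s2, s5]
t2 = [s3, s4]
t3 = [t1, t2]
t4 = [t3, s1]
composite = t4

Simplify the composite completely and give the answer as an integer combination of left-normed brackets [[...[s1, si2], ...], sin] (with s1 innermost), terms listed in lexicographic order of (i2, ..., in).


Antisymmetry and Jacobi reduce to s1-anchored left-normed brackets.
Composite bracket: [[[s2, s5], [s3, s4]], s1]
Expanding via [a, b] = ab - ba: 16 signed words (2^4 = 16).
Collect the words opening with s1:
  s1s2s5s3s4 appears with sign -1, giving the term -[[[[s1, s2], s5], s3], s4]
  s1s2s5s4s3 appears with sign +1, giving the term +[[[[s1, s2], s5], s4], s3]
  s1s3s4s2s5 appears with sign +1, giving the term +[[[[s1, s3], s4], s2], s5]
  s1s3s4s5s2 appears with sign -1, giving the term -[[[[s1, s3], s4], s5], s2]
  s1s4s3s2s5 appears with sign -1, giving the term -[[[[s1, s4], s3], s2], s5]
  s1s4s3s5s2 appears with sign +1, giving the term +[[[[s1, s4], s3], s5], s2]
  s1s5s2s3s4 appears with sign +1, giving the term +[[[[s1, s5], s2], s3], s4]
  s1s5s2s4s3 appears with sign -1, giving the term -[[[[s1, s5], s2], s4], s3]

-[[[[s1, s2], s5], s3], s4] + [[[[s1, s2], s5], s4], s3] + [[[[s1, s3], s4], s2], s5] - [[[[s1, s3], s4], s5], s2] - [[[[s1, s4], s3], s2], s5] + [[[[s1, s4], s3], s5], s2] + [[[[s1, s5], s2], s3], s4] - [[[[s1, s5], s2], s4], s3]


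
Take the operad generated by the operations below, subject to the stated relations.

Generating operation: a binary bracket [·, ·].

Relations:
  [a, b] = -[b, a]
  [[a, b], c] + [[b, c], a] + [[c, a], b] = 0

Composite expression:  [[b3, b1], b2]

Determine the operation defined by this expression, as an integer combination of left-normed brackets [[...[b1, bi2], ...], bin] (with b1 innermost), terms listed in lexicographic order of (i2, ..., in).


-[[b1, b3], b2]

Skip Jacobi rewriting: expand, keep b1-initial words, read off terms.
Composite bracket: [[b3, b1], b2]
Each bracket splits as ab - ba, giving 4 signed words (2^2 = 4).
Keep just the words that open with b1:
  sign of b1b3b2 is -1, so it contributes -[[b1, b3], b2]


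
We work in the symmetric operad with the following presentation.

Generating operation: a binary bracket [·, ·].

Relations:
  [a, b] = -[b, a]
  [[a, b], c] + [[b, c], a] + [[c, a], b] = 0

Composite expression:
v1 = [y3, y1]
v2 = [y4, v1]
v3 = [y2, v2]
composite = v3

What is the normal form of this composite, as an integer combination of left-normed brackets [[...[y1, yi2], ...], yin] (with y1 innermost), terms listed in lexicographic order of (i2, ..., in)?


-[[[y1, y3], y4], y2]

Skip Jacobi rewriting: expand, keep y1-initial words, read off terms.
Composite bracket: [y2, [y4, [y3, y1]]]
Applying ab - ba throughout gives 8 signed words (2^3 = 8).
The y1-initial words carry the normal form:
  sign of y1y3y4y2 is -1, so it contributes -[[[y1, y3], y4], y2]


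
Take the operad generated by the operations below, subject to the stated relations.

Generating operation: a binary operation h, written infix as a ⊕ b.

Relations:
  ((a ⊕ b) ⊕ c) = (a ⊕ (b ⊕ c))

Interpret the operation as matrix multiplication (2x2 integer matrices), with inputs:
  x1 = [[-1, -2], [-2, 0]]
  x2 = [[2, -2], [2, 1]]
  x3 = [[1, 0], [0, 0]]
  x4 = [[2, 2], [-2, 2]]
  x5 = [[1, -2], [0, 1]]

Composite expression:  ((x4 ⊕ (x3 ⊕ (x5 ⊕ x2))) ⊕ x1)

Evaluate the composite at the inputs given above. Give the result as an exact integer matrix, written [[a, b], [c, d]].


[[20, 8], [-20, -8]]

(x5 ⊕ x2) = [[-2, -4], [2, 1]]
(x3 ⊕ (x5 ⊕ x2)) = [[-2, -4], [0, 0]]
(x4 ⊕ (x3 ⊕ (x5 ⊕ x2))) = [[-4, -8], [4, 8]]
((x4 ⊕ (x3 ⊕ (x5 ⊕ x2))) ⊕ x1) = [[20, 8], [-20, -8]]


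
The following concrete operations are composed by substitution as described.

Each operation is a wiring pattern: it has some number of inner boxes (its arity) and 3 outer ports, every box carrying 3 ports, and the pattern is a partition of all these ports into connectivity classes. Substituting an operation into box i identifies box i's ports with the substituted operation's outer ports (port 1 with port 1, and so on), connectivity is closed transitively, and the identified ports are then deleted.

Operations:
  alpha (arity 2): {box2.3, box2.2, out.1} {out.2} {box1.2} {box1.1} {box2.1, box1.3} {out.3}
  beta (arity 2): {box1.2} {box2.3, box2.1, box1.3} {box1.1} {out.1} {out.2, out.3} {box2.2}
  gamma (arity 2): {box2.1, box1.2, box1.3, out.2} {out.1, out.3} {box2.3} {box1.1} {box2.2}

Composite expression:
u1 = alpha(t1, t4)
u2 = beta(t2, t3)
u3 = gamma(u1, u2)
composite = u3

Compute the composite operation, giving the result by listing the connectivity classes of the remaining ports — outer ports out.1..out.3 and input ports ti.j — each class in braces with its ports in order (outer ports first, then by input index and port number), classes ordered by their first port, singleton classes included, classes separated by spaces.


Connectivity passes through glued gamma-boundaries; trace each wire chain.
the subtree at alpha composes to {out.1, t4.2, t4.3} {out.2} {out.3} {t1.1} {t1.2} {t1.3, t4.1} on (t1, t4); out.j = own outer ports
the subtree at beta composes to {out.1} {out.2, out.3} {t2.1} {t2.2} {t2.3, t3.1, t3.3} {t3.2} on (t2, t3); out.j = own outer ports
the subtree at gamma composes to {out.1, out.3} {out.2} {t1.1} {t1.2} {t1.3, t4.1} {t2.1} {t2.2} {t2.3, t3.1, t3.3} {t3.2} {t4.2, t4.3} on (t1, t4, t2, t3); out.j = own outer ports

{out.1, out.3} {out.2} {t1.1} {t1.2} {t1.3, t4.1} {t2.1} {t2.2} {t2.3, t3.1, t3.3} {t3.2} {t4.2, t4.3}


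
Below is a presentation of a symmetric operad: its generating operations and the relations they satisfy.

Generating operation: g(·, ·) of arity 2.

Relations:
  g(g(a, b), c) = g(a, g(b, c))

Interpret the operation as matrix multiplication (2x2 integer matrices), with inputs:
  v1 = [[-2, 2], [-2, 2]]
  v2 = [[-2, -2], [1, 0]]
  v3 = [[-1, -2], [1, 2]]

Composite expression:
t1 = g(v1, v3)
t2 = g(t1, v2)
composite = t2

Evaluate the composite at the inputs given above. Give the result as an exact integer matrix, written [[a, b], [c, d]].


g(v1, v3) = [[4, 8], [4, 8]]
g(g(v1, v3), v2) = [[0, -8], [0, -8]]

[[0, -8], [0, -8]]


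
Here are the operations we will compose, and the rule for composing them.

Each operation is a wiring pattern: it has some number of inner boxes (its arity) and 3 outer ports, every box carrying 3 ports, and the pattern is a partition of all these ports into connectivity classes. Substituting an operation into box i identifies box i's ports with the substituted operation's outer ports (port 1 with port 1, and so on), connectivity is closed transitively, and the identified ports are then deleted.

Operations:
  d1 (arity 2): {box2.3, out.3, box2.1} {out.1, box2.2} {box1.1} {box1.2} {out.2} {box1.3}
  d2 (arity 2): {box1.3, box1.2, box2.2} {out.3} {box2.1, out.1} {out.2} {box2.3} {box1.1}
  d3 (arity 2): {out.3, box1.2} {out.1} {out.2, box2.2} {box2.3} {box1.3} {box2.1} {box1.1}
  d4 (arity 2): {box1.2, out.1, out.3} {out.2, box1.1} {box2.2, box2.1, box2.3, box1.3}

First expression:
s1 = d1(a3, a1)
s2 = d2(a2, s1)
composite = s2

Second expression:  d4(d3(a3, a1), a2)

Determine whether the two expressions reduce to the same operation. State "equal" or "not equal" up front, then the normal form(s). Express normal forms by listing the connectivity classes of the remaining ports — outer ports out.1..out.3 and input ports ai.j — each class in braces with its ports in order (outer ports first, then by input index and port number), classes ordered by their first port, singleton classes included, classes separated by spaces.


The first expression, normalized: {out.1, a1.2} {out.2} {out.3} {a1.1, a1.3} {a2.1} {a2.2, a2.3} {a3.1} {a3.2} {a3.3}
The second expression, normalized: {out.1, out.3, a1.2} {out.2} {a1.1} {a1.3} {a2.1, a2.2, a2.3, a3.2} {a3.1} {a3.3}
They disagree, so not equal.

not equal; first: {out.1, a1.2} {out.2} {out.3} {a1.1, a1.3} {a2.1} {a2.2, a2.3} {a3.1} {a3.2} {a3.3}; second: {out.1, out.3, a1.2} {out.2} {a1.1} {a1.3} {a2.1, a2.2, a2.3, a3.2} {a3.1} {a3.3}


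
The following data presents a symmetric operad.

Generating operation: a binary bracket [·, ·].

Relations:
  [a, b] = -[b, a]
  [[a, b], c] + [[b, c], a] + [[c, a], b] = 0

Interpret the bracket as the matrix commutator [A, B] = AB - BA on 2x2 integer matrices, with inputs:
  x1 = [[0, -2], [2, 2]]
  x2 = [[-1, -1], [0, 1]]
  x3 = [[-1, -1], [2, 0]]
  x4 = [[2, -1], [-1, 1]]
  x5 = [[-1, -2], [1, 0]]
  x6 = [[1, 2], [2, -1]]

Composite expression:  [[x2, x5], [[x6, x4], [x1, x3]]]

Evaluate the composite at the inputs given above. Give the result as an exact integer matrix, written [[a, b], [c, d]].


[[-16, 80], [-64, 16]]

[x2, x5] = [[-1, 3], [2, 1]]
[x6, x4] = [[0, -4], [4, 0]]
[x1, x3] = [[-2, 0], [2, 2]]
[[x6, x4], [x1, x3]] = [[-8, -16], [-16, 8]]
[[x2, x5], [[x6, x4], [x1, x3]]] = [[-16, 80], [-64, 16]]


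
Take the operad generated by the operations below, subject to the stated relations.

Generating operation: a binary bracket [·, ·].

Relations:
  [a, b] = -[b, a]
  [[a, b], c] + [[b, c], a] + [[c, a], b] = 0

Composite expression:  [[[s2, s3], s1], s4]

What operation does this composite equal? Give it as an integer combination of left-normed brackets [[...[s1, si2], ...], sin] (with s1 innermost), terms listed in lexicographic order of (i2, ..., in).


-[[[s1, s2], s3], s4] + [[[s1, s3], s2], s4]

Antisymmetry and Jacobi reduce to s1-anchored left-normed brackets.
Composite bracket: [[[s2, s3], s1], s4]
Under [a, b] = ab - ba we get 8 signed associative words (2^3 = 8).
Collect the words opening with s1:
  sign of s1s2s3s4 is -1, so it contributes -[[[s1, s2], s3], s4]
  sign of s1s3s2s4 is +1, so it contributes +[[[s1, s3], s2], s4]


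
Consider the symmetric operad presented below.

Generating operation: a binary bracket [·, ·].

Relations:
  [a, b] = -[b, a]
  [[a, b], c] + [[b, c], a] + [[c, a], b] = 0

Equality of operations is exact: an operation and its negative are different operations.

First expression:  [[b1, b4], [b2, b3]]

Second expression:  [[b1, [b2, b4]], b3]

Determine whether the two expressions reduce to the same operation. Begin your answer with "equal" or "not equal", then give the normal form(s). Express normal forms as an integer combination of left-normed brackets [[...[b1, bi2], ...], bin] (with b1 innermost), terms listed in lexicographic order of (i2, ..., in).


Reducing the first expression gives [[[b1, b4], b2], b3] - [[[b1, b4], b3], b2]
Reducing the second expression gives [[[b1, b2], b4], b3] - [[[b1, b4], b2], b3]
The normal forms differ: not equal.

not equal: they reduce to [[[b1, b4], b2], b3] - [[[b1, b4], b3], b2] and [[[b1, b2], b4], b3] - [[[b1, b4], b2], b3]


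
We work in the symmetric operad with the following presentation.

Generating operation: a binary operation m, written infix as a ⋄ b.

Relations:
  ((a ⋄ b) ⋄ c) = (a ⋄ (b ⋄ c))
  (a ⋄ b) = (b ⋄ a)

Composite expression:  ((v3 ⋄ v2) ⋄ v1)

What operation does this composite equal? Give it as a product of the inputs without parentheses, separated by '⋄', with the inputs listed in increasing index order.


v1 ⋄ v2 ⋄ v3

With m associative and commutative, the v-input set is all that matters.
(v3 ⋄ v2) flattens to v3 ⋄ v2
((v3 ⋄ v2) ⋄ v1) flattens to v3 ⋄ v2 ⋄ v1
putting the inputs in ascending order: v1 ⋄ v2 ⋄ v3


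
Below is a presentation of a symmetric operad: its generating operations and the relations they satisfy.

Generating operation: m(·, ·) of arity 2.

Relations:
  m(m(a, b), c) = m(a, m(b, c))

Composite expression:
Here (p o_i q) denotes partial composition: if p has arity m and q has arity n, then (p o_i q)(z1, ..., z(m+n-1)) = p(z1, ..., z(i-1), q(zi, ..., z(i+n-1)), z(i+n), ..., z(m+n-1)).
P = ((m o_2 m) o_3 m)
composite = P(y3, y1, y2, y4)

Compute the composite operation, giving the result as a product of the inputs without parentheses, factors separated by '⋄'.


y3 ⋄ y1 ⋄ y2 ⋄ y4

Under associativity of m, the answer is the y's in reading order.
m(y2, y4) unparenthesizes to y2 ⋄ y4
m(y1, m(y2, y4)) unparenthesizes to y1 ⋄ y2 ⋄ y4
m(y3, m(y1, m(y2, y4))) unparenthesizes to y3 ⋄ y1 ⋄ y2 ⋄ y4


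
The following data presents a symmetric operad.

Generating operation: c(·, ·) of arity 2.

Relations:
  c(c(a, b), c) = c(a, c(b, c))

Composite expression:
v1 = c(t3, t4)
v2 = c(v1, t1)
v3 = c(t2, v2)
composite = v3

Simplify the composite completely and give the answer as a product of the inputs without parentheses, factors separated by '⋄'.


Key point: c is associative — brackets drop, the t-order remains.
c(t3, t4) flattens to t3 ⋄ t4
c(c(t3, t4), t1) flattens to t3 ⋄ t4 ⋄ t1
c(t2, c(c(t3, t4), t1)) flattens to t2 ⋄ t3 ⋄ t4 ⋄ t1

t2 ⋄ t3 ⋄ t4 ⋄ t1


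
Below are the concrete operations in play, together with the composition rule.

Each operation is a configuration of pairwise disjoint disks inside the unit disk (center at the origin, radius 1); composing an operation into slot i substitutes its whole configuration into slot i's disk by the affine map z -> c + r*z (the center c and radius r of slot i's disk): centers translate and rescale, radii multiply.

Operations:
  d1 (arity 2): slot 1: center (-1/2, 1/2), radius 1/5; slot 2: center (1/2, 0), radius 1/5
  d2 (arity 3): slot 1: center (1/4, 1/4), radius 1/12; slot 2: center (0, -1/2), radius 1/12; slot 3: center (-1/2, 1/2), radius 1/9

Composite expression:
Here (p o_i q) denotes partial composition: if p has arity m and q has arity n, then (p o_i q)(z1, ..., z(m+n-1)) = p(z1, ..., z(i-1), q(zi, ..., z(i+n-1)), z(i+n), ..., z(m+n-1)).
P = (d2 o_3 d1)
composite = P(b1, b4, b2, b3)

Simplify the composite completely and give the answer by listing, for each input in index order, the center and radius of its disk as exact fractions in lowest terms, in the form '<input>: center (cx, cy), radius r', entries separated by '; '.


b1: center (1/4, 1/4), radius 1/12; b2: center (-5/9, 5/9), radius 1/45; b3: center (-4/9, 1/2), radius 1/45; b4: center (0, -1/2), radius 1/12

Each b-disk chains the slot maps above it in d2; radii multiply.
input b1: applying the 1 nested substitution gives center (1/4, 1/4), radius 1/12
input b4: applying the 1 nested substitution gives center (0, -1/2), radius 1/12
input b2: applying the 2 nested substitutions gives center (-5/9, 5/9), radius 1/45
input b3: applying the 2 nested substitutions gives center (-4/9, 1/2), radius 1/45


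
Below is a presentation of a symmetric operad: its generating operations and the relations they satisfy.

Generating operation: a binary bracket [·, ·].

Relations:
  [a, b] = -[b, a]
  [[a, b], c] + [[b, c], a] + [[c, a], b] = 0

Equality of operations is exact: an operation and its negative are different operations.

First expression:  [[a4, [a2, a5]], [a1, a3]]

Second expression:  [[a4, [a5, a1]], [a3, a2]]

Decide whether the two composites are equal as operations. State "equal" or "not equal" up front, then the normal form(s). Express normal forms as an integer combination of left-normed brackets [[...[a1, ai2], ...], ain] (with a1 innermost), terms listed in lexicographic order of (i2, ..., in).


not equal; first: [[[[a1, a3], a2], a5], a4] - [[[[a1, a3], a4], a2], a5] + [[[[a1, a3], a4], a5], a2] - [[[[a1, a3], a5], a2], a4]; second: -[[[[a1, a5], a4], a2], a3] + [[[[a1, a5], a4], a3], a2]


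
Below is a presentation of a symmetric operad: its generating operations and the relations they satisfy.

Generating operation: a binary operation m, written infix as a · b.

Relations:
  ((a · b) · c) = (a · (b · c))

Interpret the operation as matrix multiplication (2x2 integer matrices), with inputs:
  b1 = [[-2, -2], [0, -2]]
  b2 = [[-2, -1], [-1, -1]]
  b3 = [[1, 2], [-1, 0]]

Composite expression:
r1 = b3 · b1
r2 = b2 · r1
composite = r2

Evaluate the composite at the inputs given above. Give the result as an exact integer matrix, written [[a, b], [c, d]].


(b3 · b1) = [[-2, -6], [2, 2]]
(b2 · (b3 · b1)) = [[2, 10], [0, 4]]

[[2, 10], [0, 4]]


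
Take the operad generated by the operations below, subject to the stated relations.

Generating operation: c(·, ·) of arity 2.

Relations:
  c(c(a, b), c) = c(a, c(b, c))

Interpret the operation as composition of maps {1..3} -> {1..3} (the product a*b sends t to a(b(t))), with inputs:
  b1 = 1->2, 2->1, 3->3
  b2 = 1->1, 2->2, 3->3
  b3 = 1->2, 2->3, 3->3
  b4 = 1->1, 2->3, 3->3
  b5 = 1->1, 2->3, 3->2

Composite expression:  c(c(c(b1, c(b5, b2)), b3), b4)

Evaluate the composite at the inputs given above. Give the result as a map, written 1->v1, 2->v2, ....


1->3, 2->1, 3->1

c(b5, b2) = 1->1, 2->3, 3->2
c(b1, c(b5, b2)) = 1->2, 2->3, 3->1
c(c(b1, c(b5, b2)), b3) = 1->3, 2->1, 3->1
c(c(c(b1, c(b5, b2)), b3), b4) = 1->3, 2->1, 3->1


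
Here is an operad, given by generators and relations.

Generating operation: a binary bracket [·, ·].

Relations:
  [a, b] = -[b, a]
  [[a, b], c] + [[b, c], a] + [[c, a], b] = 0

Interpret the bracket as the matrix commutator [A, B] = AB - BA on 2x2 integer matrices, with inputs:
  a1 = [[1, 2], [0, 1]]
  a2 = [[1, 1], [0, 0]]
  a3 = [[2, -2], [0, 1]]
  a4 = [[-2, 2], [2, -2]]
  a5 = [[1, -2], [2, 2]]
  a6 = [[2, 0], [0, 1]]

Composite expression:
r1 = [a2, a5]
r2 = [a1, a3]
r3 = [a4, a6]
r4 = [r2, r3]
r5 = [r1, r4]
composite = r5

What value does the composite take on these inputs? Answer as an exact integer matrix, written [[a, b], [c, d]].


[[0, -8], [16, 0]]

[a2, a5] = [[2, -1], [-2, -2]]
[a1, a3] = [[0, -2], [0, 0]]
[a4, a6] = [[0, -2], [2, 0]]
[[a1, a3], [a4, a6]] = [[-4, 0], [0, 4]]
[[a2, a5], [[a1, a3], [a4, a6]]] = [[0, -8], [16, 0]]


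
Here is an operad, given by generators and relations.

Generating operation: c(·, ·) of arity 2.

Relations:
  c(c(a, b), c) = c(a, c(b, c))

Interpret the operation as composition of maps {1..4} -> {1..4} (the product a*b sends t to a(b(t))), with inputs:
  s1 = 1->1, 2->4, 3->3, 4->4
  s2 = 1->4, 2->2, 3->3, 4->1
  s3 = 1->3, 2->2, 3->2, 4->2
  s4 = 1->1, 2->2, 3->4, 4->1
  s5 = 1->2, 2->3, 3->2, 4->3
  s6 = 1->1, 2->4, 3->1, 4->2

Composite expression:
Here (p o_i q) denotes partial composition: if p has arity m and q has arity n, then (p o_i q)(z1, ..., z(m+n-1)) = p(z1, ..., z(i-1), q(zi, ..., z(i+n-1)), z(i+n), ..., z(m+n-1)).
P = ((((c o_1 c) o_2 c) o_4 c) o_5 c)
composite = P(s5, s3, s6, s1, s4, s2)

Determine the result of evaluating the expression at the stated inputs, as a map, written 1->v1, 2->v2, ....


1->2, 2->3, 3->3, 4->2


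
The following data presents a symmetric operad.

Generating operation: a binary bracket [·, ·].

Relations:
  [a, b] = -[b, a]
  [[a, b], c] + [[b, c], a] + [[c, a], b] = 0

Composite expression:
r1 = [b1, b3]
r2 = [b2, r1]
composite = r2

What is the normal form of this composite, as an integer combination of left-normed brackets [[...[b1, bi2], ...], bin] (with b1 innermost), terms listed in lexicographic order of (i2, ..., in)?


Skip Jacobi rewriting: expand, keep b1-initial words, read off terms.
Composite bracket: [b2, [b1, b3]]
Applying ab - ba throughout gives 4 signed words (2^2 = 4).
Keep just the words that open with b1:
  b1b3b2 (sign -1) contributes -[[b1, b3], b2]

-[[b1, b3], b2]


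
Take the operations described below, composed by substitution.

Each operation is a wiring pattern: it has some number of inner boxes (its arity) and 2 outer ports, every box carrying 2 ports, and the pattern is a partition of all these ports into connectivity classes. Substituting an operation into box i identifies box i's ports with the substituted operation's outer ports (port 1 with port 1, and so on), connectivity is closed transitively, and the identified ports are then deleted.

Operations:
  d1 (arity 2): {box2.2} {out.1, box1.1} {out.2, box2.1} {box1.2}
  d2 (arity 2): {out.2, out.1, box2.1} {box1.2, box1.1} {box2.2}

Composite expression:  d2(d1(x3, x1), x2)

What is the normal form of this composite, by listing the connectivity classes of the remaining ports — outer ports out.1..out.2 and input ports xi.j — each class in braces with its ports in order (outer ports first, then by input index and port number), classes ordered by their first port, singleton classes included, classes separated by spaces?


{out.1, out.2, x2.1} {x1.1, x3.1} {x1.2} {x2.2} {x3.2}

Two ports join when wires chain via d2-identified ports.
after d1, the pattern on (x3, x1) reads {out.1, x3.1} {out.2, x1.1} {x1.2} {x3.2} (out.j = its outer ports)
after d2, the pattern on (x3, x1, x2) reads {out.1, out.2, x2.1} {x1.1, x3.1} {x1.2} {x2.2} {x3.2} (out.j = its outer ports)


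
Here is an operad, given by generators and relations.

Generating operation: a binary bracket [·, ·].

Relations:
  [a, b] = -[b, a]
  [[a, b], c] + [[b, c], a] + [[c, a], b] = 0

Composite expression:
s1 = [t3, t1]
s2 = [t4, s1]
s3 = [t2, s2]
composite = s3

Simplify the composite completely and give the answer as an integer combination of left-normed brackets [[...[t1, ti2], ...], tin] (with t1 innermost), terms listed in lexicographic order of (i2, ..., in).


-[[[t1, t3], t4], t2]

Left-normed coefficients sit on the t1-initial expansion words.
Composite bracket: [t2, [t4, [t3, t1]]]
The bracket unfolds into 8 signed words via [a, b] = ab - ba (2^3 = 8).
Coefficients come from the t1-initial words:
  t1t3t4t2 (sign -1) contributes -[[[t1, t3], t4], t2]


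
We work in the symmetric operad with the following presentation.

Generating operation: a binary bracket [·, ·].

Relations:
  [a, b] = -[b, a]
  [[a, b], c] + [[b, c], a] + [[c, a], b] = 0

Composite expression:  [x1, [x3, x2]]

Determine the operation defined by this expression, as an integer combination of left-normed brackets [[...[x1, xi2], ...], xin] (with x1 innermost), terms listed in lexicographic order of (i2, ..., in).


-[[x1, x2], x3] + [[x1, x3], x2]

In the tensor algebra, words opening x1 carry the x1-anchored form.
Composite bracket: [x1, [x3, x2]]
Applying ab - ba throughout gives 4 signed words (2^2 = 4).
Collect the words opening with x1:
  x1x2x3 (sign -1) contributes -[[x1, x2], x3]
  x1x3x2 (sign +1) contributes +[[x1, x3], x2]


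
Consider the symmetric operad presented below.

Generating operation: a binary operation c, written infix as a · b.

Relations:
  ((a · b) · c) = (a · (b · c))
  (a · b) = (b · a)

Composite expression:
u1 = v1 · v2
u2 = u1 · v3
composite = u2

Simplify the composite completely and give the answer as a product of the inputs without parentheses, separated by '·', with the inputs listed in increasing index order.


Both nesting and order wash out for c; what remains is which v's occur.
(v1 · v2) linearizes to v1 · v2
((v1 · v2) · v3) linearizes to v1 · v2 · v3
sorting the factors by input index: v1 · v2 · v3

v1 · v2 · v3


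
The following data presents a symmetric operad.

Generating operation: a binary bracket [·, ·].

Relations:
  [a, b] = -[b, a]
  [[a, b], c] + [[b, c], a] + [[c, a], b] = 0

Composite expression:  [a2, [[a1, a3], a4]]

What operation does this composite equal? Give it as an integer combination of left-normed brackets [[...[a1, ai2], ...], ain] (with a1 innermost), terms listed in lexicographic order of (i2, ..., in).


Skip Jacobi rewriting: expand, keep a1-initial words, read off terms.
Composite bracket: [a2, [[a1, a3], a4]]
Applying ab - ba throughout gives 8 signed words (2^3 = 8).
Collect the words opening with a1:
  sign of a1a3a4a2 is -1, so it contributes -[[[a1, a3], a4], a2]

-[[[a1, a3], a4], a2]


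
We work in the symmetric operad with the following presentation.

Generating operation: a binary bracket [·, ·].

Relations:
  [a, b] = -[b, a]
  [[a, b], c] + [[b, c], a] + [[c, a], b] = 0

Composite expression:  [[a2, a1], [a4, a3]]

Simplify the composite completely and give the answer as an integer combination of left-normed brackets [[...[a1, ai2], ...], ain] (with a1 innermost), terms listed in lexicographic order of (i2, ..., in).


[[[a1, a2], a3], a4] - [[[a1, a2], a4], a3]


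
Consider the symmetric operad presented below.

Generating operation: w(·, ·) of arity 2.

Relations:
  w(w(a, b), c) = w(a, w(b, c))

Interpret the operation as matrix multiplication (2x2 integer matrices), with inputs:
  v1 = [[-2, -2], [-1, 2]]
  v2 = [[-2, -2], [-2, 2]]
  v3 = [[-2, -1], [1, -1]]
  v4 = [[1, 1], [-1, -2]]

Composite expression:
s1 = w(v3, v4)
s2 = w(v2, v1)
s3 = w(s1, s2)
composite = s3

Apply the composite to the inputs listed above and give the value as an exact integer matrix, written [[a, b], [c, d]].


w(v3, v4) = [[-1, 0], [2, 3]]
w(v2, v1) = [[6, 0], [2, 8]]
w(w(v3, v4), w(v2, v1)) = [[-6, 0], [18, 24]]

[[-6, 0], [18, 24]]


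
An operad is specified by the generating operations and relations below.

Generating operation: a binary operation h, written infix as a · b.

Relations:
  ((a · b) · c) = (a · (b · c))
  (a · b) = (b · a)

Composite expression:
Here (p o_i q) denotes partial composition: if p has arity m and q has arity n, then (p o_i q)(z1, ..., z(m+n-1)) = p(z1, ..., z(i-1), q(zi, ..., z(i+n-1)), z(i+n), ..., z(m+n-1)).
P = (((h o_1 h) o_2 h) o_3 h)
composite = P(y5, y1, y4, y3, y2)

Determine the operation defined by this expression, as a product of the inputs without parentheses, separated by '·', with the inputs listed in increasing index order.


y1 · y2 · y3 · y4 · y5

With h associative and commutative, the y-input set is all that matters.
(y4 · y3) linearizes to y4 · y3
(y1 · (y4 · y3)) linearizes to y1 · y4 · y3
(y5 · (y1 · (y4 · y3))) linearizes to y5 · y1 · y4 · y3
((y5 · (y1 · (y4 · y3))) · y2) linearizes to y5 · y1 · y4 · y3 · y2
reordering the factors by index: y1 · y2 · y3 · y4 · y5
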